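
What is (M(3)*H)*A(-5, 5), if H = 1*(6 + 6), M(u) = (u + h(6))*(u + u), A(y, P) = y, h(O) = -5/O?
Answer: -780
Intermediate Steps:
M(u) = 2*u*(-⅚ + u) (M(u) = (u - 5/6)*(u + u) = (u - 5*⅙)*(2*u) = (u - ⅚)*(2*u) = (-⅚ + u)*(2*u) = 2*u*(-⅚ + u))
H = 12 (H = 1*12 = 12)
(M(3)*H)*A(-5, 5) = (((⅓)*3*(-5 + 6*3))*12)*(-5) = (((⅓)*3*(-5 + 18))*12)*(-5) = (((⅓)*3*13)*12)*(-5) = (13*12)*(-5) = 156*(-5) = -780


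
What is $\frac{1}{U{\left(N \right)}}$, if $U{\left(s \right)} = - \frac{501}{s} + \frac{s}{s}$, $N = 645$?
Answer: $\frac{215}{48} \approx 4.4792$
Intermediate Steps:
$U{\left(s \right)} = 1 - \frac{501}{s}$ ($U{\left(s \right)} = - \frac{501}{s} + 1 = 1 - \frac{501}{s}$)
$\frac{1}{U{\left(N \right)}} = \frac{1}{\frac{1}{645} \left(-501 + 645\right)} = \frac{1}{\frac{1}{645} \cdot 144} = \frac{1}{\frac{48}{215}} = \frac{215}{48}$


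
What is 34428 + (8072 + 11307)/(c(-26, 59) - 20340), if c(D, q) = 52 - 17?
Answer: 699041161/20305 ≈ 34427.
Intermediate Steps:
c(D, q) = 35
34428 + (8072 + 11307)/(c(-26, 59) - 20340) = 34428 + (8072 + 11307)/(35 - 20340) = 34428 + 19379/(-20305) = 34428 + 19379*(-1/20305) = 34428 - 19379/20305 = 699041161/20305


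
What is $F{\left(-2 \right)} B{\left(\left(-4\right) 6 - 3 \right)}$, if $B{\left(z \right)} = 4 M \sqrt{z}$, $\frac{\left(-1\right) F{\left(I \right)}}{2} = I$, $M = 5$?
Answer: $240 i \sqrt{3} \approx 415.69 i$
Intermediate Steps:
$F{\left(I \right)} = - 2 I$
$B{\left(z \right)} = 20 \sqrt{z}$ ($B{\left(z \right)} = 4 \cdot 5 \sqrt{z} = 20 \sqrt{z}$)
$F{\left(-2 \right)} B{\left(\left(-4\right) 6 - 3 \right)} = \left(-2\right) \left(-2\right) 20 \sqrt{\left(-4\right) 6 - 3} = 4 \cdot 20 \sqrt{-24 - 3} = 4 \cdot 20 \sqrt{-27} = 4 \cdot 20 \cdot 3 i \sqrt{3} = 4 \cdot 60 i \sqrt{3} = 240 i \sqrt{3}$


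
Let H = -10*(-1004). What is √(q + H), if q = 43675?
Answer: √53715 ≈ 231.76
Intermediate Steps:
H = 10040
√(q + H) = √(43675 + 10040) = √53715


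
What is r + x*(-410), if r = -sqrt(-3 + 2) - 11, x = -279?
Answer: 114379 - I ≈ 1.1438e+5 - 1.0*I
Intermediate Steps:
r = -11 - I (r = -sqrt(-1) - 11 = -I - 11 = -11 - I ≈ -11.0 - 1.0*I)
r + x*(-410) = (-11 - I) - 279*(-410) = (-11 - I) + 114390 = 114379 - I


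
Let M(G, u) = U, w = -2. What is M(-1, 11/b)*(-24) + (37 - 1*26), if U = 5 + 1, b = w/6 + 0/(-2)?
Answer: -133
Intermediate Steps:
b = -1/3 (b = -2/6 + 0/(-2) = -2*1/6 + 0*(-1/2) = -1/3 + 0 = -1/3 ≈ -0.33333)
U = 6
M(G, u) = 6
M(-1, 11/b)*(-24) + (37 - 1*26) = 6*(-24) + (37 - 1*26) = -144 + (37 - 26) = -144 + 11 = -133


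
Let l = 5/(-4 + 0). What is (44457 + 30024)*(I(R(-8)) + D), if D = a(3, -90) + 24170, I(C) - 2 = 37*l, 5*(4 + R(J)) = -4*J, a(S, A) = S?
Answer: 7188533715/4 ≈ 1.7971e+9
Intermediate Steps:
R(J) = -4 - 4*J/5 (R(J) = -4 + (-4*J)/5 = -4 - 4*J/5)
l = -5/4 (l = 5/(-4) = 5*(-1/4) = -5/4 ≈ -1.2500)
I(C) = -177/4 (I(C) = 2 + 37*(-5/4) = 2 - 185/4 = -177/4)
D = 24173 (D = 3 + 24170 = 24173)
(44457 + 30024)*(I(R(-8)) + D) = (44457 + 30024)*(-177/4 + 24173) = 74481*(96515/4) = 7188533715/4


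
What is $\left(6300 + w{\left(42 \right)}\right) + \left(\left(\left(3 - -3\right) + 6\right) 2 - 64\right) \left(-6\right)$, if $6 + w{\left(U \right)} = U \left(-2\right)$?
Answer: $6450$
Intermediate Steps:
$w{\left(U \right)} = -6 - 2 U$ ($w{\left(U \right)} = -6 + U \left(-2\right) = -6 - 2 U$)
$\left(6300 + w{\left(42 \right)}\right) + \left(\left(\left(3 - -3\right) + 6\right) 2 - 64\right) \left(-6\right) = \left(6300 - 90\right) + \left(\left(\left(3 - -3\right) + 6\right) 2 - 64\right) \left(-6\right) = \left(6300 - 90\right) + \left(\left(\left(3 + 3\right) + 6\right) 2 - 64\right) \left(-6\right) = \left(6300 - 90\right) + \left(\left(6 + 6\right) 2 - 64\right) \left(-6\right) = 6210 + \left(12 \cdot 2 - 64\right) \left(-6\right) = 6210 + \left(24 - 64\right) \left(-6\right) = 6210 - -240 = 6210 + 240 = 6450$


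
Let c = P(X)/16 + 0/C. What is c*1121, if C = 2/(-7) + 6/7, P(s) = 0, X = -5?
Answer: 0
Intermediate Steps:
C = 4/7 (C = 2*(-⅐) + 6*(⅐) = -2/7 + 6/7 = 4/7 ≈ 0.57143)
c = 0 (c = 0/16 + 0/(4/7) = 0*(1/16) + 0*(7/4) = 0 + 0 = 0)
c*1121 = 0*1121 = 0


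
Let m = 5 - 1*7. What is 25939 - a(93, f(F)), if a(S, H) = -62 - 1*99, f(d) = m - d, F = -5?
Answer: 26100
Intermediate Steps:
m = -2 (m = 5 - 7 = -2)
f(d) = -2 - d
a(S, H) = -161 (a(S, H) = -62 - 99 = -161)
25939 - a(93, f(F)) = 25939 - 1*(-161) = 25939 + 161 = 26100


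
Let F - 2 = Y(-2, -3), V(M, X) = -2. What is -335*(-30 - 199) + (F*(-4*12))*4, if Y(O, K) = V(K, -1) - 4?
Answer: 77483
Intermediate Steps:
Y(O, K) = -6 (Y(O, K) = -2 - 4 = -6)
F = -4 (F = 2 - 6 = -4)
-335*(-30 - 199) + (F*(-4*12))*4 = -335*(-30 - 199) - (-16)*12*4 = -335*(-229) - 4*(-48)*4 = 76715 + 192*4 = 76715 + 768 = 77483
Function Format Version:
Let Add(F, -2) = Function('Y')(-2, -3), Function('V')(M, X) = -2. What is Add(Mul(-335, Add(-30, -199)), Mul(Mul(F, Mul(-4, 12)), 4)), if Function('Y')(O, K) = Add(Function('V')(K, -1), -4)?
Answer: 77483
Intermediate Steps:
Function('Y')(O, K) = -6 (Function('Y')(O, K) = Add(-2, -4) = -6)
F = -4 (F = Add(2, -6) = -4)
Add(Mul(-335, Add(-30, -199)), Mul(Mul(F, Mul(-4, 12)), 4)) = Add(Mul(-335, Add(-30, -199)), Mul(Mul(-4, Mul(-4, 12)), 4)) = Add(Mul(-335, -229), Mul(Mul(-4, -48), 4)) = Add(76715, Mul(192, 4)) = Add(76715, 768) = 77483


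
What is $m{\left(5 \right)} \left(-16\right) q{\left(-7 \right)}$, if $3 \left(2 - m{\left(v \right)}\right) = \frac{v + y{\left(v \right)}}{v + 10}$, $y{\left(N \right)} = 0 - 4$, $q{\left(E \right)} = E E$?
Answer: $- \frac{69776}{45} \approx -1550.6$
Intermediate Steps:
$q{\left(E \right)} = E^{2}$
$y{\left(N \right)} = -4$
$m{\left(v \right)} = 2 - \frac{-4 + v}{3 \left(10 + v\right)}$ ($m{\left(v \right)} = 2 - \frac{\left(v - 4\right) \frac{1}{v + 10}}{3} = 2 - \frac{\left(-4 + v\right) \frac{1}{10 + v}}{3} = 2 - \frac{\frac{1}{10 + v} \left(-4 + v\right)}{3} = 2 - \frac{-4 + v}{3 \left(10 + v\right)}$)
$m{\left(5 \right)} \left(-16\right) q{\left(-7 \right)} = \frac{64 + 5 \cdot 5}{3 \left(10 + 5\right)} \left(-16\right) \left(-7\right)^{2} = \frac{64 + 25}{3 \cdot 15} \left(-16\right) 49 = \frac{1}{3} \cdot \frac{1}{15} \cdot 89 \left(-16\right) 49 = \frac{89}{45} \left(-16\right) 49 = \left(- \frac{1424}{45}\right) 49 = - \frac{69776}{45}$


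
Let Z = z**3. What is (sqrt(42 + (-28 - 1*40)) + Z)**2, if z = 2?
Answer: (8 + I*sqrt(26))**2 ≈ 38.0 + 81.584*I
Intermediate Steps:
Z = 8 (Z = 2**3 = 8)
(sqrt(42 + (-28 - 1*40)) + Z)**2 = (sqrt(42 + (-28 - 1*40)) + 8)**2 = (sqrt(42 + (-28 - 40)) + 8)**2 = (sqrt(42 - 68) + 8)**2 = (sqrt(-26) + 8)**2 = (I*sqrt(26) + 8)**2 = (8 + I*sqrt(26))**2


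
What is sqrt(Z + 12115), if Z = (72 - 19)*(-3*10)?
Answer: 5*sqrt(421) ≈ 102.59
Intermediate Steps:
Z = -1590 (Z = 53*(-30) = -1590)
sqrt(Z + 12115) = sqrt(-1590 + 12115) = sqrt(10525) = 5*sqrt(421)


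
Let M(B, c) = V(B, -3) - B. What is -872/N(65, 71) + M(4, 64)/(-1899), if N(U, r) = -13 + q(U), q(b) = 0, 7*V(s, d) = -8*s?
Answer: 3864092/57603 ≈ 67.081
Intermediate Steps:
V(s, d) = -8*s/7 (V(s, d) = (-8*s)/7 = -8*s/7)
M(B, c) = -15*B/7 (M(B, c) = -8*B/7 - B = -15*B/7)
N(U, r) = -13 (N(U, r) = -13 + 0 = -13)
-872/N(65, 71) + M(4, 64)/(-1899) = -872/(-13) - 15/7*4/(-1899) = -872*(-1/13) - 60/7*(-1/1899) = 872/13 + 20/4431 = 3864092/57603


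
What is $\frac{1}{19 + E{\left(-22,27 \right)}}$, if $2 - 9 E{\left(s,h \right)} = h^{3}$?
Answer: $- \frac{9}{19510} \approx -0.0004613$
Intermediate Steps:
$E{\left(s,h \right)} = \frac{2}{9} - \frac{h^{3}}{9}$
$\frac{1}{19 + E{\left(-22,27 \right)}} = \frac{1}{19 + \left(\frac{2}{9} - \frac{27^{3}}{9}\right)} = \frac{1}{19 + \left(\frac{2}{9} - 2187\right)} = \frac{1}{19 - \frac{19681}{9}} = \frac{1}{- \frac{19510}{9}} = - \frac{9}{19510}$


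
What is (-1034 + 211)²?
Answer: 677329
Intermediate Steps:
(-1034 + 211)² = (-823)² = 677329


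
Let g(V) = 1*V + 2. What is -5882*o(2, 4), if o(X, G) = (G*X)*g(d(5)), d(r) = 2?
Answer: -188224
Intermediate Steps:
g(V) = 2 + V (g(V) = V + 2 = 2 + V)
o(X, G) = 4*G*X (o(X, G) = (G*X)*(2 + 2) = (G*X)*4 = 4*G*X)
-5882*o(2, 4) = -23528*4*2 = -5882*32 = -188224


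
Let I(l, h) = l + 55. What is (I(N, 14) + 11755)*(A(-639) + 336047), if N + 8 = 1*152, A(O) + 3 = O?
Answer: 4009431370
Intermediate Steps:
A(O) = -3 + O
N = 144 (N = -8 + 1*152 = -8 + 152 = 144)
I(l, h) = 55 + l
(I(N, 14) + 11755)*(A(-639) + 336047) = ((55 + 144) + 11755)*((-3 - 639) + 336047) = (199 + 11755)*(-642 + 336047) = 11954*335405 = 4009431370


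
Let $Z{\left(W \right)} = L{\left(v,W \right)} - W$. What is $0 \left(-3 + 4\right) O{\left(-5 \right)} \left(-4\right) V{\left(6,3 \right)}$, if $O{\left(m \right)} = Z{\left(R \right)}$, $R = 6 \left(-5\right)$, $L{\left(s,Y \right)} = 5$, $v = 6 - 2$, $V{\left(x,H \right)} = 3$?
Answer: $0$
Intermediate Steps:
$v = 4$
$R = -30$
$Z{\left(W \right)} = 5 - W$
$O{\left(m \right)} = 35$ ($O{\left(m \right)} = 5 - -30 = 5 + 30 = 35$)
$0 \left(-3 + 4\right) O{\left(-5 \right)} \left(-4\right) V{\left(6,3 \right)} = 0 \left(-3 + 4\right) 35 \left(-4\right) 3 = 0 \cdot 1 \cdot 35 \left(-4\right) 3 = 0 \cdot 35 \left(-4\right) 3 = 0 \left(-4\right) 3 = 0 \cdot 3 = 0$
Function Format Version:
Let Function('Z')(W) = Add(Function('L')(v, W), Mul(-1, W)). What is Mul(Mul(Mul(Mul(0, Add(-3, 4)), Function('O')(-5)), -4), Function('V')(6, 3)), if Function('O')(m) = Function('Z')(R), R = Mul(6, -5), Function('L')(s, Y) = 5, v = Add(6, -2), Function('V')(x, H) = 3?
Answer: 0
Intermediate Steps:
v = 4
R = -30
Function('Z')(W) = Add(5, Mul(-1, W))
Function('O')(m) = 35 (Function('O')(m) = Add(5, Mul(-1, -30)) = Add(5, 30) = 35)
Mul(Mul(Mul(Mul(0, Add(-3, 4)), Function('O')(-5)), -4), Function('V')(6, 3)) = Mul(Mul(Mul(Mul(0, Add(-3, 4)), 35), -4), 3) = Mul(Mul(Mul(Mul(0, 1), 35), -4), 3) = Mul(Mul(Mul(0, 35), -4), 3) = Mul(Mul(0, -4), 3) = Mul(0, 3) = 0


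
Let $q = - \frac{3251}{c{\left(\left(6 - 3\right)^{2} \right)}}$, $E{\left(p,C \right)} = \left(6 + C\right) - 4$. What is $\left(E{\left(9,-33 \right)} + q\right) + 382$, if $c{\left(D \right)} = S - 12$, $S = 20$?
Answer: $- \frac{443}{8} \approx -55.375$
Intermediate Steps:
$E{\left(p,C \right)} = 2 + C$
$c{\left(D \right)} = 8$ ($c{\left(D \right)} = 20 - 12 = 8$)
$q = - \frac{3251}{8} \approx -406.38$
$\left(E{\left(9,-33 \right)} + q\right) + 382 = \left(\left(2 - 33\right) - \frac{3251}{8}\right) + 382 = \left(-31 - \frac{3251}{8}\right) + 382 = - \frac{3499}{8} + 382 = - \frac{443}{8}$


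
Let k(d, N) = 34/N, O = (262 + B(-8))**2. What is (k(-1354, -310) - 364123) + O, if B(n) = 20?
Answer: -44112862/155 ≈ -2.8460e+5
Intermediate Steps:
O = 79524 (O = (262 + 20)**2 = 282**2 = 79524)
(k(-1354, -310) - 364123) + O = (34/(-310) - 364123) + 79524 = (34*(-1/310) - 364123) + 79524 = (-17/155 - 364123) + 79524 = -56439082/155 + 79524 = -44112862/155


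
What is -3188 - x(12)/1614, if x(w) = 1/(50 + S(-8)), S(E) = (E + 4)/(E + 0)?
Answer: -259844317/81507 ≈ -3188.0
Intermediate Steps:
S(E) = (4 + E)/E
x(w) = 2/101 (x(w) = 1/(50 + (4 - 8)/(-8)) = 1/(50 - ⅛*(-4)) = 1/(50 + ½) = 1/(101/2) = 2/101)
-3188 - x(12)/1614 = -3188 - 2/(101*1614) = -3188 - 1*1/81507 = -3188 - 1/81507 = -259844317/81507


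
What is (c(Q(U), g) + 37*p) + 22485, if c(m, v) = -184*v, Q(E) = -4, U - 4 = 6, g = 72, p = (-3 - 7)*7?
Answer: 6647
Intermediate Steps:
p = -70 (p = -10*7 = -70)
U = 10 (U = 4 + 6 = 10)
(c(Q(U), g) + 37*p) + 22485 = (-184*72 + 37*(-70)) + 22485 = (-13248 - 2590) + 22485 = -15838 + 22485 = 6647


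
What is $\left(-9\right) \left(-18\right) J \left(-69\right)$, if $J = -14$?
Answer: $156492$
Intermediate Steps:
$\left(-9\right) \left(-18\right) J \left(-69\right) = \left(-9\right) \left(-18\right) \left(-14\right) \left(-69\right) = 162 \left(-14\right) \left(-69\right) = \left(-2268\right) \left(-69\right) = 156492$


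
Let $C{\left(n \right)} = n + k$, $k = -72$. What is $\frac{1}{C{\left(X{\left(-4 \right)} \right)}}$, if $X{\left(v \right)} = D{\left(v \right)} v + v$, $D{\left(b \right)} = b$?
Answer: $- \frac{1}{60} \approx -0.016667$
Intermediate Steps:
$X{\left(v \right)} = v + v^{2}$ ($X{\left(v \right)} = v v + v = v^{2} + v = v + v^{2}$)
$C{\left(n \right)} = -72 + n$ ($C{\left(n \right)} = n - 72 = -72 + n$)
$\frac{1}{C{\left(X{\left(-4 \right)} \right)}} = \frac{1}{-72 - 4 \left(1 - 4\right)} = \frac{1}{-72 - -12} = \frac{1}{-72 + 12} = \frac{1}{-60} = - \frac{1}{60}$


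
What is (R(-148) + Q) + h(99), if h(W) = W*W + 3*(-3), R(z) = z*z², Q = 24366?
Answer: -3207634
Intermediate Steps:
R(z) = z³
h(W) = -9 + W² (h(W) = W² - 9 = -9 + W²)
(R(-148) + Q) + h(99) = ((-148)³ + 24366) + (-9 + 99²) = (-3241792 + 24366) + (-9 + 9801) = -3217426 + 9792 = -3207634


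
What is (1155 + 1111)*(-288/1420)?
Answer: -163152/355 ≈ -459.58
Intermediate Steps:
(1155 + 1111)*(-288/1420) = 2266*(-288*1/1420) = 2266*(-72/355) = -163152/355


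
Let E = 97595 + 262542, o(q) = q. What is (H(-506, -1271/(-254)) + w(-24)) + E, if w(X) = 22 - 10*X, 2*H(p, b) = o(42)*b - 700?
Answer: 91479137/254 ≈ 3.6015e+5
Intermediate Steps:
H(p, b) = -350 + 21*b (H(p, b) = (42*b - 700)/2 = (-700 + 42*b)/2 = -350 + 21*b)
E = 360137
(H(-506, -1271/(-254)) + w(-24)) + E = ((-350 + 21*(-1271/(-254))) + (22 - 10*(-24))) + 360137 = ((-350 + 21*(-1271*(-1/254))) + (22 + 240)) + 360137 = ((-350 + 21*(1271/254)) + 262) + 360137 = ((-350 + 26691/254) + 262) + 360137 = (-62209/254 + 262) + 360137 = 4339/254 + 360137 = 91479137/254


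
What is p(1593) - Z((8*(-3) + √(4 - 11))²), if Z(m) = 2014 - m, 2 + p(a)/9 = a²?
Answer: 22837378 - 48*I*√7 ≈ 2.2837e+7 - 127.0*I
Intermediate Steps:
p(a) = -18 + 9*a²
p(1593) - Z((8*(-3) + √(4 - 11))²) = (-18 + 9*1593²) - (2014 - (8*(-3) + √(4 - 11))²) = (-18 + 9*2537649) - (2014 - (-24 + √(-7))²) = (-18 + 22838841) - (2014 - (-24 + I*√7)²) = 22838823 + (-2014 + (-24 + I*√7)²) = 22836809 + (-24 + I*√7)²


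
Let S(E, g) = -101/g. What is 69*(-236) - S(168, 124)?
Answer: -2019115/124 ≈ -16283.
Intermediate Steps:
69*(-236) - S(168, 124) = 69*(-236) - (-101)/124 = -16284 - (-101)/124 = -16284 - 1*(-101/124) = -16284 + 101/124 = -2019115/124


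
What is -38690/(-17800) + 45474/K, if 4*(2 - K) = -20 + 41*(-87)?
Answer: 67536787/1279820 ≈ 52.771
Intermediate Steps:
K = 3595/4 (K = 2 - (-20 + 41*(-87))/4 = 2 - (-20 - 3567)/4 = 2 - ¼*(-3587) = 2 + 3587/4 = 3595/4 ≈ 898.75)
-38690/(-17800) + 45474/K = -38690/(-17800) + 45474/(3595/4) = -38690*(-1/17800) + 45474*(4/3595) = 3869/1780 + 181896/3595 = 67536787/1279820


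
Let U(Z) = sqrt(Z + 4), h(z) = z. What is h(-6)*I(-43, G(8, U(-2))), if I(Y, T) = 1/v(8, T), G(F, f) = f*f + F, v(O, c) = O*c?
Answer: -3/40 ≈ -0.075000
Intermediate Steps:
U(Z) = sqrt(4 + Z)
G(F, f) = F + f**2 (G(F, f) = f**2 + F = F + f**2)
I(Y, T) = 1/(8*T)
h(-6)*I(-43, G(8, U(-2))) = -3/(4*(8 + (sqrt(4 - 2))**2)) = -3/(4*(8 + (sqrt(2))**2)) = -3/(4*(8 + 2)) = -3/(4*10) = -6*1/80 = -3/40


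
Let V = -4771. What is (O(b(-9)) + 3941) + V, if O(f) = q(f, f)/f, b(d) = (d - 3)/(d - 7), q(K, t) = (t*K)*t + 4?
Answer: -39557/48 ≈ -824.10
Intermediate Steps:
q(K, t) = 4 + K*t² (q(K, t) = (K*t)*t + 4 = K*t² + 4 = 4 + K*t²)
b(d) = (-3 + d)/(-7 + d)
O(f) = (4 + f³)/f (O(f) = (4 + f*f²)/f = (4 + f³)/f)
(O(b(-9)) + 3941) + V = ((4 + ((-3 - 9)/(-7 - 9))³)/(((-3 - 9)/(-7 - 9))) + 3941) - 4771 = ((4 + (-12/(-16))³)/((-12/(-16))) + 3941) - 4771 = ((4 + (-1/16*(-12))³)/((-1/16*(-12))) + 3941) - 4771 = ((4 + (¾)³)/(¾) + 3941) - 4771 = (4*(4 + 27/64)/3 + 3941) - 4771 = ((4/3)*(283/64) + 3941) - 4771 = (283/48 + 3941) - 4771 = 189451/48 - 4771 = -39557/48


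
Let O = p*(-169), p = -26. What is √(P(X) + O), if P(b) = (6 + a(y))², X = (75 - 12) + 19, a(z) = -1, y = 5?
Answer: 3*√491 ≈ 66.476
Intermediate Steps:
O = 4394 (O = -26*(-169) = 4394)
X = 82 (X = 63 + 19 = 82)
P(b) = 25 (P(b) = (6 - 1)² = 5² = 25)
√(P(X) + O) = √(25 + 4394) = √4419 = 3*√491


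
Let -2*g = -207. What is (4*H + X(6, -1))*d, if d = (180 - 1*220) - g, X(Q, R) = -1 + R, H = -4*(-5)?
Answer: -11193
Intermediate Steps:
g = 207/2 (g = -½*(-207) = 207/2 ≈ 103.50)
H = 20
d = -287/2 (d = (180 - 1*220) - 1*207/2 = (180 - 220) - 207/2 = -40 - 207/2 = -287/2 ≈ -143.50)
(4*H + X(6, -1))*d = (4*20 + (-1 - 1))*(-287/2) = (80 - 2)*(-287/2) = 78*(-287/2) = -11193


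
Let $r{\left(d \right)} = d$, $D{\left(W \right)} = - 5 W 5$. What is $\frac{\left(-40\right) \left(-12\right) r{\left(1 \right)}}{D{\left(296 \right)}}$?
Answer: $- \frac{12}{185} \approx -0.064865$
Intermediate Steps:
$D{\left(W \right)} = - 25 W$
$\frac{\left(-40\right) \left(-12\right) r{\left(1 \right)}}{D{\left(296 \right)}} = \frac{\left(-40\right) \left(-12\right) 1}{\left(-25\right) 296} = \frac{480 \cdot 1}{-7400} = 480 \left(- \frac{1}{7400}\right) = - \frac{12}{185}$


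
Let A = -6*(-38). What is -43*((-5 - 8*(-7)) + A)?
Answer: -11997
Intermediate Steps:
A = 228
-43*((-5 - 8*(-7)) + A) = -43*((-5 - 8*(-7)) + 228) = -43*((-5 + 56) + 228) = -43*(51 + 228) = -43*279 = -11997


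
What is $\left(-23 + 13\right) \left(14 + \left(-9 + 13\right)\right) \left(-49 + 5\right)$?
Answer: $7920$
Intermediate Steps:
$\left(-23 + 13\right) \left(14 + \left(-9 + 13\right)\right) \left(-49 + 5\right) = - 10 \left(14 + 4\right) \left(-44\right) = \left(-10\right) 18 \left(-44\right) = \left(-180\right) \left(-44\right) = 7920$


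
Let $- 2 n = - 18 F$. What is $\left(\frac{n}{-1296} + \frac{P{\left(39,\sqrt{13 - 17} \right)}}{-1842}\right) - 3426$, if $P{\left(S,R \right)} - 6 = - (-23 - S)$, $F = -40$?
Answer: $- \frac{18930745}{5526} \approx -3425.8$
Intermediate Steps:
$n = -360$ ($n = - \frac{\left(-18\right) \left(-40\right)}{2} = \left(- \frac{1}{2}\right) 720 = -360$)
$P{\left(S,R \right)} = 29 + S$ ($P{\left(S,R \right)} = 6 - \left(-23 - S\right) = 6 + \left(23 + S\right) = 29 + S$)
$\left(\frac{n}{-1296} + \frac{P{\left(39,\sqrt{13 - 17} \right)}}{-1842}\right) - 3426 = \left(- \frac{360}{-1296} + \frac{29 + 39}{-1842}\right) - 3426 = \left(\left(-360\right) \left(- \frac{1}{1296}\right) + 68 \left(- \frac{1}{1842}\right)\right) - 3426 = \left(\frac{5}{18} - \frac{34}{921}\right) - 3426 = \frac{1331}{5526} - 3426 = - \frac{18930745}{5526}$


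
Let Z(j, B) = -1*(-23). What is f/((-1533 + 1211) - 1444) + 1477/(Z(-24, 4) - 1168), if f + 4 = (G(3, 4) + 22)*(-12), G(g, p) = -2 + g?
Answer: -1143891/1011035 ≈ -1.1314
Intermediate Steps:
Z(j, B) = 23
f = -280 (f = -4 + ((-2 + 3) + 22)*(-12) = -4 + (1 + 22)*(-12) = -4 + 23*(-12) = -4 - 276 = -280)
f/((-1533 + 1211) - 1444) + 1477/(Z(-24, 4) - 1168) = -280/((-1533 + 1211) - 1444) + 1477/(23 - 1168) = -280/(-322 - 1444) + 1477/(-1145) = -280/(-1766) + 1477*(-1/1145) = -280*(-1/1766) - 1477/1145 = 140/883 - 1477/1145 = -1143891/1011035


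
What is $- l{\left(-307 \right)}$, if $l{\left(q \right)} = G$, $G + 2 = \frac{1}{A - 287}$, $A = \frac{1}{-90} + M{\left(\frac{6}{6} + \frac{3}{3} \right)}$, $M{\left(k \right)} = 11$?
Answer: $\frac{49772}{24841} \approx 2.0036$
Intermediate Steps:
$A = \frac{989}{90}$ ($A = \frac{1}{-90} + 11 = - \frac{1}{90} + 11 = \frac{989}{90} \approx 10.989$)
$G = - \frac{49772}{24841}$ ($G = -2 + \frac{1}{\frac{989}{90} - 287} = -2 + \frac{1}{- \frac{24841}{90}} = -2 - \frac{90}{24841} = - \frac{49772}{24841} \approx -2.0036$)
$l{\left(q \right)} = - \frac{49772}{24841}$
$- l{\left(-307 \right)} = \left(-1\right) \left(- \frac{49772}{24841}\right) = \frac{49772}{24841}$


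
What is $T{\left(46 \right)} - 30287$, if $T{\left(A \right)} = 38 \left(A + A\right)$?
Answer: $-26791$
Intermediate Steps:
$T{\left(A \right)} = 76 A$ ($T{\left(A \right)} = 38 \cdot 2 A = 76 A$)
$T{\left(46 \right)} - 30287 = 76 \cdot 46 - 30287 = 3496 - 30287 = -26791$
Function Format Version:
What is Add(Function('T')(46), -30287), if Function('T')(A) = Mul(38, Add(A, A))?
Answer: -26791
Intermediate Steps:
Function('T')(A) = Mul(76, A) (Function('T')(A) = Mul(38, Mul(2, A)) = Mul(76, A))
Add(Function('T')(46), -30287) = Add(Mul(76, 46), -30287) = Add(3496, -30287) = -26791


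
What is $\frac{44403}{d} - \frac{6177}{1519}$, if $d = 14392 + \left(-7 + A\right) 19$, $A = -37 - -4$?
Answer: $- \frac{5585569}{6902336} \approx -0.80923$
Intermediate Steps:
$A = -33$ ($A = -37 + 4 = -33$)
$d = 13632$ ($d = 14392 + \left(-7 - 33\right) 19 = 14392 - 760 = 13632$)
$\frac{44403}{d} - \frac{6177}{1519} = \frac{44403}{13632} - \frac{6177}{1519} = 44403 \cdot \frac{1}{13632} - \frac{6177}{1519} = \frac{14801}{4544} - \frac{6177}{1519} = - \frac{5585569}{6902336}$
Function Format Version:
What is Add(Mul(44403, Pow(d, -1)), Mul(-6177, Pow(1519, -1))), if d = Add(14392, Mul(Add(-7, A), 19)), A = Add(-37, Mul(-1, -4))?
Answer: Rational(-5585569, 6902336) ≈ -0.80923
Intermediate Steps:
A = -33 (A = Add(-37, 4) = -33)
d = 13632 (d = Add(14392, Mul(Add(-7, -33), 19)) = Add(14392, Mul(-40, 19)) = Add(14392, -760) = 13632)
Add(Mul(44403, Pow(d, -1)), Mul(-6177, Pow(1519, -1))) = Add(Mul(44403, Pow(13632, -1)), Mul(-6177, Pow(1519, -1))) = Add(Mul(44403, Rational(1, 13632)), Mul(-6177, Rational(1, 1519))) = Add(Rational(14801, 4544), Rational(-6177, 1519)) = Rational(-5585569, 6902336)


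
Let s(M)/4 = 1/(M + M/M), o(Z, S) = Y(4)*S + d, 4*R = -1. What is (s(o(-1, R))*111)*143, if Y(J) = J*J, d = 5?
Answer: 31746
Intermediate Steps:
R = -¼ (R = (¼)*(-1) = -¼ ≈ -0.25000)
Y(J) = J²
o(Z, S) = 5 + 16*S (o(Z, S) = 4²*S + 5 = 16*S + 5 = 5 + 16*S)
s(M) = 4/(1 + M) (s(M) = 4/(M + M/M) = 4/(M + 1) = 4/(1 + M))
(s(o(-1, R))*111)*143 = ((4/(1 + (5 + 16*(-¼))))*111)*143 = ((4/(1 + (5 - 4)))*111)*143 = ((4/(1 + 1))*111)*143 = ((4/2)*111)*143 = ((4*(½))*111)*143 = (2*111)*143 = 222*143 = 31746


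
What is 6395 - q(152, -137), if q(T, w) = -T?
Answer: 6547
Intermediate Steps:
6395 - q(152, -137) = 6395 - (-1)*152 = 6395 - 1*(-152) = 6395 + 152 = 6547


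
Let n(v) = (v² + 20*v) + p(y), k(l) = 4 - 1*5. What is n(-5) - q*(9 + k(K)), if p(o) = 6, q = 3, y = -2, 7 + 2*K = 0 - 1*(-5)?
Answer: -93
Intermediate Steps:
K = -1 (K = -7/2 + (0 - 1*(-5))/2 = -7/2 + (0 + 5)/2 = -7/2 + (½)*5 = -7/2 + 5/2 = -1)
k(l) = -1 (k(l) = 4 - 5 = -1)
n(v) = 6 + v² + 20*v (n(v) = (v² + 20*v) + 6 = 6 + v² + 20*v)
n(-5) - q*(9 + k(K)) = (6 + (-5)² + 20*(-5)) - 3*(9 - 1) = (6 + 25 - 100) - 3*8 = -69 - 1*24 = -69 - 24 = -93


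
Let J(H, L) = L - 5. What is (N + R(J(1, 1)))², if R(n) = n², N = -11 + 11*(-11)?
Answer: 13456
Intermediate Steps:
J(H, L) = -5 + L
N = -132 (N = -11 - 121 = -132)
(N + R(J(1, 1)))² = (-132 + (-5 + 1)²)² = (-132 + (-4)²)² = (-132 + 16)² = (-116)² = 13456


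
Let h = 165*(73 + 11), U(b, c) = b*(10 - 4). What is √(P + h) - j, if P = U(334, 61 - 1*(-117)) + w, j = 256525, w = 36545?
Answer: -256525 + √52409 ≈ -2.5630e+5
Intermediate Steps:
U(b, c) = 6*b (U(b, c) = b*6 = 6*b)
h = 13860 (h = 165*84 = 13860)
P = 38549 (P = 6*334 + 36545 = 2004 + 36545 = 38549)
√(P + h) - j = √(38549 + 13860) - 1*256525 = √52409 - 256525 = -256525 + √52409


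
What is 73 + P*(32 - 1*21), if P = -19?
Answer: -136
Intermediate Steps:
73 + P*(32 - 1*21) = 73 - 19*(32 - 1*21) = 73 - 19*(32 - 21) = 73 - 19*11 = 73 - 209 = -136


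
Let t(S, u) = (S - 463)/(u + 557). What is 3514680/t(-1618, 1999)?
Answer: -8983522080/2081 ≈ -4.3169e+6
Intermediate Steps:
t(S, u) = (-463 + S)/(557 + u)
3514680/t(-1618, 1999) = 3514680/(((-463 - 1618)/(557 + 1999))) = 3514680/((-2081/2556)) = 3514680/(((1/2556)*(-2081))) = 3514680/(-2081/2556) = 3514680*(-2556/2081) = -8983522080/2081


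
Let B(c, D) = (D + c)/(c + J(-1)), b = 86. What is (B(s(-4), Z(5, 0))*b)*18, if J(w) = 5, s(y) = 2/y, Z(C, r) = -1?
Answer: -516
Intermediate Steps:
B(c, D) = (D + c)/(5 + c) (B(c, D) = (D + c)/(c + 5) = (D + c)/(5 + c))
(B(s(-4), Z(5, 0))*b)*18 = (((-1 + 2/(-4))/(5 + 2/(-4)))*86)*18 = (((-1 + 2*(-1/4))/(5 + 2*(-1/4)))*86)*18 = (((-1 - 1/2)/(5 - 1/2))*86)*18 = ((-3/2/(9/2))*86)*18 = (((2/9)*(-3/2))*86)*18 = -1/3*86*18 = -86/3*18 = -516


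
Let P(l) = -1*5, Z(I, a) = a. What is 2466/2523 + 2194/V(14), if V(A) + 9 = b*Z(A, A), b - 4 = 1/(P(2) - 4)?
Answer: 16942584/343969 ≈ 49.256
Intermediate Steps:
P(l) = -5
b = 35/9 (b = 4 + 1/(-5 - 4) = 4 + 1/(-9) = 4 - ⅑ = 35/9 ≈ 3.8889)
V(A) = -9 + 35*A/9
2466/2523 + 2194/V(14) = 2466/2523 + 2194/(-9 + (35/9)*14) = 2466*(1/2523) + 2194/(-9 + 490/9) = 822/841 + 2194/(409/9) = 822/841 + 2194*(9/409) = 822/841 + 19746/409 = 16942584/343969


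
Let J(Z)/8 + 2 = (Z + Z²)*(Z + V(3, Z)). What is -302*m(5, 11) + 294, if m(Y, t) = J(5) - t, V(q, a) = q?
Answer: -571392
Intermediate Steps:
J(Z) = -16 + 8*(3 + Z)*(Z + Z²) (J(Z) = -16 + 8*((Z + Z²)*(Z + 3)) = -16 + 8*((Z + Z²)*(3 + Z)) = -16 + 8*((3 + Z)*(Z + Z²)) = -16 + 8*(3 + Z)*(Z + Z²))
m(Y, t) = 1904 - t (m(Y, t) = (-16 + 8*5³ + 24*5 + 32*5²) - t = (-16 + 8*125 + 120 + 32*25) - t = (-16 + 1000 + 120 + 800) - t = 1904 - t)
-302*m(5, 11) + 294 = -302*(1904 - 1*11) + 294 = -302*(1904 - 11) + 294 = -302*1893 + 294 = -571686 + 294 = -571392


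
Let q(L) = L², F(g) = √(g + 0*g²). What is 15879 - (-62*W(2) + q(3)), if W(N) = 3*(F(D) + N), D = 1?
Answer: 16428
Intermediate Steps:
F(g) = √g (F(g) = √(g + 0) = √g)
W(N) = 3 + 3*N (W(N) = 3*(√1 + N) = 3*(1 + N) = 3 + 3*N)
15879 - (-62*W(2) + q(3)) = 15879 - (-62*(3 + 3*2) + 3²) = 15879 - (-62*(3 + 6) + 9) = 15879 - (-62*9 + 9) = 15879 - (-558 + 9) = 15879 - 1*(-549) = 15879 + 549 = 16428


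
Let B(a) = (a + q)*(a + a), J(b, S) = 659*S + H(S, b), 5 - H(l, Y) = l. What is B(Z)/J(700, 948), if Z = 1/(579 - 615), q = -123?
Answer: 4429/404215272 ≈ 1.0957e-5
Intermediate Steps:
H(l, Y) = 5 - l
Z = -1/36 (Z = 1/(-36) = -1/36 ≈ -0.027778)
J(b, S) = 5 + 658*S (J(b, S) = 659*S + (5 - S) = 5 + 658*S)
B(a) = 2*a*(-123 + a) (B(a) = (a - 123)*(a + a) = (-123 + a)*(2*a) = 2*a*(-123 + a))
B(Z)/J(700, 948) = (2*(-1/36)*(-123 - 1/36))/(5 + 658*948) = (2*(-1/36)*(-4429/36))/(5 + 623784) = (4429/648)/623789 = (4429/648)*(1/623789) = 4429/404215272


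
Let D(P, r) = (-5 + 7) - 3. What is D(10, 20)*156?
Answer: -156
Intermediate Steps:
D(P, r) = -1 (D(P, r) = 2 - 3 = -1)
D(10, 20)*156 = -1*156 = -156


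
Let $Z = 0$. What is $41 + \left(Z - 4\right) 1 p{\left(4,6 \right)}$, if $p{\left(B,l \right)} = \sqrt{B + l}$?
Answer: $41 - 4 \sqrt{10} \approx 28.351$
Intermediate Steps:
$41 + \left(Z - 4\right) 1 p{\left(4,6 \right)} = 41 + \left(0 - 4\right) 1 \sqrt{4 + 6} = 41 - 4 \cdot 1 \sqrt{10} = 41 - 4 \sqrt{10}$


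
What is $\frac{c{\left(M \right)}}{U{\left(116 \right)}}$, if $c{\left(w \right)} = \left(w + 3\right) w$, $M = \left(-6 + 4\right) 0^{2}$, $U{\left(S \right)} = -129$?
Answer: $0$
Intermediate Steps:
$M = 0$ ($M = \left(-2\right) 0 = 0$)
$c{\left(w \right)} = w \left(3 + w\right)$ ($c{\left(w \right)} = \left(3 + w\right) w = w \left(3 + w\right)$)
$\frac{c{\left(M \right)}}{U{\left(116 \right)}} = \frac{0 \left(3 + 0\right)}{-129} = 0 \cdot 3 \left(- \frac{1}{129}\right) = 0 \left(- \frac{1}{129}\right) = 0$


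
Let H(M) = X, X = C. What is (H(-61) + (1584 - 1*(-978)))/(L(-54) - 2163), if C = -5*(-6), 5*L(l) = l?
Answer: -4320/3623 ≈ -1.1924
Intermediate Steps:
L(l) = l/5
C = 30
X = 30
H(M) = 30
(H(-61) + (1584 - 1*(-978)))/(L(-54) - 2163) = (30 + (1584 - 1*(-978)))/((⅕)*(-54) - 2163) = (30 + (1584 + 978))/(-54/5 - 2163) = (30 + 2562)/(-10869/5) = 2592*(-5/10869) = -4320/3623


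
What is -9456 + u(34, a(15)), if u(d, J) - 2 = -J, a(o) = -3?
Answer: -9451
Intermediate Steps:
u(d, J) = 2 - J
-9456 + u(34, a(15)) = -9456 + (2 - 1*(-3)) = -9456 + (2 + 3) = -9456 + 5 = -9451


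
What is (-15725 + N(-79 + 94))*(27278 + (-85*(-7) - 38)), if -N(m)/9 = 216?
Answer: -491816615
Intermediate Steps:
N(m) = -1944 (N(m) = -9*216 = -1944)
(-15725 + N(-79 + 94))*(27278 + (-85*(-7) - 38)) = (-15725 - 1944)*(27278 + (-85*(-7) - 38)) = -17669*(27278 + (595 - 38)) = -17669*(27278 + 557) = -17669*27835 = -491816615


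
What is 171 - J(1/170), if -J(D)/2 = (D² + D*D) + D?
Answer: 1235561/7225 ≈ 171.01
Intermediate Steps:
J(D) = -4*D² - 2*D (J(D) = -2*((D² + D*D) + D) = -2*((D² + D²) + D) = -2*(2*D² + D) = -2*(D + 2*D²) = -4*D² - 2*D)
171 - J(1/170) = 171 - (-2)*(1 + 2/170)/170 = 171 - (-2)*(1 + 2*(1/170))/170 = 171 - (-2)*(1 + 1/85)/170 = 171 - (-2)*86/(170*85) = 171 - 1*(-86/7225) = 171 + 86/7225 = 1235561/7225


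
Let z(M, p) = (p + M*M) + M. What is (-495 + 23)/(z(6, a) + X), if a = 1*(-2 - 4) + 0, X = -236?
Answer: 59/25 ≈ 2.3600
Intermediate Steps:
a = -6 (a = 1*(-6) + 0 = -6 + 0 = -6)
z(M, p) = M + p + M² (z(M, p) = (p + M²) + M = M + p + M²)
(-495 + 23)/(z(6, a) + X) = (-495 + 23)/((6 - 6 + 6²) - 236) = -472/((6 - 6 + 36) - 236) = -472/(36 - 236) = -472/(-200) = -472*(-1/200) = 59/25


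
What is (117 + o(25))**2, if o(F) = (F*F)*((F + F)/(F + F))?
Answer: 550564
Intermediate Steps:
o(F) = F**2 (o(F) = F**2*((2*F)/((2*F))) = F**2*((2*F)*(1/(2*F))) = F**2*1 = F**2)
(117 + o(25))**2 = (117 + 25**2)**2 = (117 + 625)**2 = 742**2 = 550564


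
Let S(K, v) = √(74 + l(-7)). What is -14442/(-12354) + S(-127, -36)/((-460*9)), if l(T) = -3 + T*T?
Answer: 83/71 - √30/2070 ≈ 1.1664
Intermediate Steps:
l(T) = -3 + T²
S(K, v) = 2*√30 (S(K, v) = √(74 + (-3 + (-7)²)) = √(74 + (-3 + 49)) = √(74 + 46) = √120 = 2*√30)
-14442/(-12354) + S(-127, -36)/((-460*9)) = -14442/(-12354) + (2*√30)/((-460*9)) = -14442*(-1/12354) + (2*√30)/(-4140) = 83/71 + (2*√30)*(-1/4140) = 83/71 - √30/2070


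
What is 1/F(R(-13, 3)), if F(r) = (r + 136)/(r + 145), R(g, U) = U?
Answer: 148/139 ≈ 1.0647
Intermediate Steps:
F(r) = (136 + r)/(145 + r)
1/F(R(-13, 3)) = 1/((136 + 3)/(145 + 3)) = 1/(139/148) = 148/139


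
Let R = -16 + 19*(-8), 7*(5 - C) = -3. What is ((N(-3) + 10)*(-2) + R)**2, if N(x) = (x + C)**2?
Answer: 95844100/2401 ≈ 39918.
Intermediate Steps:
C = 38/7 (C = 5 - 1/7*(-3) = 5 + 3/7 = 38/7 ≈ 5.4286)
N(x) = (38/7 + x)**2 (N(x) = (x + 38/7)**2 = (38/7 + x)**2)
R = -168 (R = -16 - 152 = -168)
((N(-3) + 10)*(-2) + R)**2 = (((38 + 7*(-3))**2/49 + 10)*(-2) - 168)**2 = (((38 - 21)**2/49 + 10)*(-2) - 168)**2 = (((1/49)*17**2 + 10)*(-2) - 168)**2 = (((1/49)*289 + 10)*(-2) - 168)**2 = ((289/49 + 10)*(-2) - 168)**2 = ((779/49)*(-2) - 168)**2 = (-1558/49 - 168)**2 = (-9790/49)**2 = 95844100/2401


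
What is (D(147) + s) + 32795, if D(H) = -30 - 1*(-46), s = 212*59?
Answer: 45319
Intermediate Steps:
s = 12508
D(H) = 16 (D(H) = -30 + 46 = 16)
(D(147) + s) + 32795 = (16 + 12508) + 32795 = 12524 + 32795 = 45319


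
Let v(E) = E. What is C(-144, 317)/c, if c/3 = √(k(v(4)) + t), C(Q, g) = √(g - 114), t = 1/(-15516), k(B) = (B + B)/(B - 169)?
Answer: -2*I*√199370736565/41431 ≈ -21.554*I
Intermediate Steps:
k(B) = 2*B/(-169 + B) (k(B) = (2*B)/(-169 + B) = 2*B/(-169 + B))
t = -1/15516 ≈ -6.4450e-5
C(Q, g) = √(-114 + g)
c = I*√982121855/47410 (c = 3*√(2*4/(-169 + 4) - 1/15516) = 3*√(2*4/(-165) - 1/15516) = 3*√(2*4*(-1/165) - 1/15516) = 3*√(-8/165 - 1/15516) = 3*√(-41431/853380) = 3*(I*√982121855/142230) = I*√982121855/47410 ≈ 0.66102*I)
C(-144, 317)/c = √(-114 + 317)/((I*√982121855/47410)) = √203*(-2*I*√982121855/41431) = -2*I*√199370736565/41431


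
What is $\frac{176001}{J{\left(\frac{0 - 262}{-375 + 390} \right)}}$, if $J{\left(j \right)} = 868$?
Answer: $\frac{25143}{124} \approx 202.77$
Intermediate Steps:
$\frac{176001}{J{\left(\frac{0 - 262}{-375 + 390} \right)}} = \frac{176001}{868} = 176001 \cdot \frac{1}{868} = \frac{25143}{124}$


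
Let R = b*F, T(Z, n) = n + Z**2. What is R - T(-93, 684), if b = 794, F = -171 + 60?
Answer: -97467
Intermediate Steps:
F = -111
R = -88134 (R = 794*(-111) = -88134)
R - T(-93, 684) = -88134 - (684 + (-93)**2) = -88134 - (684 + 8649) = -88134 - 1*9333 = -88134 - 9333 = -97467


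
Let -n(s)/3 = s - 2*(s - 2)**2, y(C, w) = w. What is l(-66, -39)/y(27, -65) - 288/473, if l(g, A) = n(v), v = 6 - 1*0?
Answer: -4278/2365 ≈ -1.8089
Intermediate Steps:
v = 6 (v = 6 + 0 = 6)
n(s) = -3*s + 6*(-2 + s)**2 (n(s) = -3*(s - 2*(s - 2)**2) = -3*(s - 2*(-2 + s)**2) = -3*s + 6*(-2 + s)**2)
l(g, A) = 78 (l(g, A) = -3*6 + 6*(-2 + 6)**2 = -18 + 6*4**2 = -18 + 6*16 = -18 + 96 = 78)
l(-66, -39)/y(27, -65) - 288/473 = 78/(-65) - 288/473 = 78*(-1/65) - 288*1/473 = -6/5 - 288/473 = -4278/2365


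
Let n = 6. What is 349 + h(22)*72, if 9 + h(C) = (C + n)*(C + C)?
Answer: 88405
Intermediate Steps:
h(C) = -9 + 2*C*(6 + C) (h(C) = -9 + (C + 6)*(C + C) = -9 + (6 + C)*(2*C) = -9 + 2*C*(6 + C))
349 + h(22)*72 = 349 + (-9 + 2*22**2 + 12*22)*72 = 349 + (-9 + 2*484 + 264)*72 = 349 + (-9 + 968 + 264)*72 = 349 + 1223*72 = 349 + 88056 = 88405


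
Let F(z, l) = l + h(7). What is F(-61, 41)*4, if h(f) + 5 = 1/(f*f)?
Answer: 7060/49 ≈ 144.08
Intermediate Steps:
h(f) = -5 + f⁻² (h(f) = -5 + 1/(f*f) = -5 + f⁻²)
F(z, l) = -244/49 + l (F(z, l) = l + (-5 + 7⁻²) = l + (-5 + 1/49) = l - 244/49 = -244/49 + l)
F(-61, 41)*4 = (-244/49 + 41)*4 = (1765/49)*4 = 7060/49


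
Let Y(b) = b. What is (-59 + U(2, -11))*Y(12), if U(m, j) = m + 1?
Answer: -672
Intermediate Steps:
U(m, j) = 1 + m
(-59 + U(2, -11))*Y(12) = (-59 + (1 + 2))*12 = (-59 + 3)*12 = -56*12 = -672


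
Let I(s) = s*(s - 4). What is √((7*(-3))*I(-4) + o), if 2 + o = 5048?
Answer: 27*√6 ≈ 66.136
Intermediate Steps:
I(s) = s*(-4 + s)
o = 5046 (o = -2 + 5048 = 5046)
√((7*(-3))*I(-4) + o) = √((7*(-3))*(-4*(-4 - 4)) + 5046) = √(-(-84)*(-8) + 5046) = √(-21*32 + 5046) = √(-672 + 5046) = √4374 = 27*√6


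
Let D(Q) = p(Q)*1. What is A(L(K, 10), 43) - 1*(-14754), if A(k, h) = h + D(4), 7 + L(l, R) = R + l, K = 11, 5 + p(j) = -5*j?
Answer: 14772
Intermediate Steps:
p(j) = -5 - 5*j
L(l, R) = -7 + R + l (L(l, R) = -7 + (R + l) = -7 + R + l)
D(Q) = -5 - 5*Q (D(Q) = (-5 - 5*Q)*1 = -5 - 5*Q)
A(k, h) = -25 + h (A(k, h) = h + (-5 - 5*4) = h + (-5 - 20) = h - 25 = -25 + h)
A(L(K, 10), 43) - 1*(-14754) = (-25 + 43) - 1*(-14754) = 18 + 14754 = 14772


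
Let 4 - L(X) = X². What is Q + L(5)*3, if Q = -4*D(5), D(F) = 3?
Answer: -75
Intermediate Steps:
L(X) = 4 - X²
Q = -12 (Q = -4*3 = -12)
Q + L(5)*3 = -12 + (4 - 1*5²)*3 = -12 + (4 - 1*25)*3 = -12 + (4 - 25)*3 = -12 - 21*3 = -12 - 63 = -75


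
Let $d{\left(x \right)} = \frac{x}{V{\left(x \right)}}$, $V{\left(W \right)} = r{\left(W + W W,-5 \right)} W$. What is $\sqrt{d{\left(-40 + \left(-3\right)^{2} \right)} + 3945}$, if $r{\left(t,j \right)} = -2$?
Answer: $\frac{7 \sqrt{322}}{2} \approx 62.805$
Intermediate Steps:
$V{\left(W \right)} = - 2 W$
$d{\left(x \right)} = - \frac{1}{2}$ ($d{\left(x \right)} = \frac{x}{\left(-2\right) x} = x \left(- \frac{1}{2 x}\right) = - \frac{1}{2}$)
$\sqrt{d{\left(-40 + \left(-3\right)^{2} \right)} + 3945} = \sqrt{- \frac{1}{2} + 3945} = \sqrt{\frac{7889}{2}} = \frac{7 \sqrt{322}}{2}$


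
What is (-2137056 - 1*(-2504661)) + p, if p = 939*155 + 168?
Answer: 513318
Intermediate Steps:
p = 145713 (p = 145545 + 168 = 145713)
(-2137056 - 1*(-2504661)) + p = (-2137056 - 1*(-2504661)) + 145713 = (-2137056 + 2504661) + 145713 = 367605 + 145713 = 513318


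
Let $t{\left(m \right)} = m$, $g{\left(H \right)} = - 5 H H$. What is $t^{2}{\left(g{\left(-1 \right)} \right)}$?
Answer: $25$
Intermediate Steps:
$g{\left(H \right)} = - 5 H^{2}$
$t^{2}{\left(g{\left(-1 \right)} \right)} = \left(- 5 \left(-1\right)^{2}\right)^{2} = \left(\left(-5\right) 1\right)^{2} = \left(-5\right)^{2} = 25$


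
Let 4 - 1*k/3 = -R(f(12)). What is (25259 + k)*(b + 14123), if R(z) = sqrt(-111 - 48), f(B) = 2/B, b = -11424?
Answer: 68206429 + 8097*I*sqrt(159) ≈ 6.8206e+7 + 1.021e+5*I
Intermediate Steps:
R(z) = I*sqrt(159) (R(z) = sqrt(-159) = I*sqrt(159))
k = 12 + 3*I*sqrt(159) (k = 12 - (-3)*I*sqrt(159) = 12 + 3*I*sqrt(159) ≈ 12.0 + 37.829*I)
(25259 + k)*(b + 14123) = (25259 + (12 + 3*I*sqrt(159)))*(-11424 + 14123) = (25271 + 3*I*sqrt(159))*2699 = 68206429 + 8097*I*sqrt(159)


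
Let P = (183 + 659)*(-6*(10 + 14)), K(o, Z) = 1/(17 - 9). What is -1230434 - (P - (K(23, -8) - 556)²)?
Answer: -51212095/64 ≈ -8.0019e+5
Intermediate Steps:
K(o, Z) = ⅛ (K(o, Z) = 1/8 = ⅛)
P = -121248 (P = 842*(-6*24) = 842*(-144) = -121248)
-1230434 - (P - (K(23, -8) - 556)²) = -1230434 - (-121248 - (⅛ - 556)²) = -1230434 - (-121248 - (-4447/8)²) = -1230434 - (-121248 - 1*19775809/64) = -1230434 - (-121248 - 19775809/64) = -1230434 - 1*(-27535681/64) = -1230434 + 27535681/64 = -51212095/64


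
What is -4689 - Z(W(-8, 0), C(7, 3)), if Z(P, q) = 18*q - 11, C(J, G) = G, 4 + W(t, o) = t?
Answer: -4732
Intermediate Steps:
W(t, o) = -4 + t
Z(P, q) = -11 + 18*q
-4689 - Z(W(-8, 0), C(7, 3)) = -4689 - (-11 + 18*3) = -4689 - (-11 + 54) = -4689 - 1*43 = -4689 - 43 = -4732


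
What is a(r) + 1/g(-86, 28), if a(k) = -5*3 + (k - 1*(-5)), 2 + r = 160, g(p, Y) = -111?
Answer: 16427/111 ≈ 147.99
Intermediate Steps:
r = 158 (r = -2 + 160 = 158)
a(k) = -10 + k (a(k) = -15 + (k + 5) = -15 + (5 + k) = -10 + k)
a(r) + 1/g(-86, 28) = (-10 + 158) + 1/(-111) = 148 - 1/111 = 16427/111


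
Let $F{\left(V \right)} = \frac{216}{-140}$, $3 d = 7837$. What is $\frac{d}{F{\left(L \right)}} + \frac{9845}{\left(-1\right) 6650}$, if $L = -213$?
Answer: $- \frac{91282832}{53865} \approx -1694.7$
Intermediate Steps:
$d = \frac{7837}{3}$ ($d = \frac{1}{3} \cdot 7837 = \frac{7837}{3} \approx 2612.3$)
$F{\left(V \right)} = - \frac{54}{35}$ ($F{\left(V \right)} = 216 \left(- \frac{1}{140}\right) = - \frac{54}{35}$)
$\frac{d}{F{\left(L \right)}} + \frac{9845}{\left(-1\right) 6650} = \frac{7837}{3 \left(- \frac{54}{35}\right)} + \frac{9845}{\left(-1\right) 6650} = \frac{7837}{3} \left(- \frac{35}{54}\right) + \frac{9845}{-6650} = - \frac{274295}{162} + 9845 \left(- \frac{1}{6650}\right) = - \frac{274295}{162} - \frac{1969}{1330} = - \frac{91282832}{53865}$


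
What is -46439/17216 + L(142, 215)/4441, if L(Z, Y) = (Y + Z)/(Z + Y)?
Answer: -206218383/76456256 ≈ -2.6972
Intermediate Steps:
L(Z, Y) = 1 (L(Z, Y) = (Y + Z)/(Y + Z) = 1)
-46439/17216 + L(142, 215)/4441 = -46439/17216 + 1/4441 = -206218383/76456256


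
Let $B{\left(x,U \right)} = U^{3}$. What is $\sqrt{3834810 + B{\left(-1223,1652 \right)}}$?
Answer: $\sqrt{4512314618} \approx 67174.0$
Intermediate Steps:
$\sqrt{3834810 + B{\left(-1223,1652 \right)}} = \sqrt{3834810 + 1652^{3}} = \sqrt{3834810 + 4508479808} = \sqrt{4512314618}$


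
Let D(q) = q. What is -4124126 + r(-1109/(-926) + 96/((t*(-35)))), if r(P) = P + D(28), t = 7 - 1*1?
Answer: -133661992181/32410 ≈ -4.1241e+6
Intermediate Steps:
t = 6 (t = 7 - 1 = 6)
r(P) = 28 + P (r(P) = P + 28 = 28 + P)
-4124126 + r(-1109/(-926) + 96/((t*(-35)))) = -4124126 + (28 + (-1109/(-926) + 96/((6*(-35))))) = -4124126 + (28 + (-1109*(-1/926) + 96/(-210))) = -4124126 + (28 + (1109/926 + 96*(-1/210))) = -4124126 + (28 + (1109/926 - 16/35)) = -4124126 + (28 + 23999/32410) = -4124126 + 931479/32410 = -133661992181/32410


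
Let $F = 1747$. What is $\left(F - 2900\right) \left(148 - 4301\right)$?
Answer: $4788409$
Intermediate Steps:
$\left(F - 2900\right) \left(148 - 4301\right) = \left(1747 - 2900\right) \left(148 - 4301\right) = \left(-1153\right) \left(-4153\right) = 4788409$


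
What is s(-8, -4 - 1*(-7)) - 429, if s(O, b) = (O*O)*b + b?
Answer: -234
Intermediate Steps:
s(O, b) = b + b*O**2 (s(O, b) = O**2*b + b = b*O**2 + b = b + b*O**2)
s(-8, -4 - 1*(-7)) - 429 = (-4 - 1*(-7))*(1 + (-8)**2) - 429 = (-4 + 7)*(1 + 64) - 429 = 3*65 - 429 = 195 - 429 = -234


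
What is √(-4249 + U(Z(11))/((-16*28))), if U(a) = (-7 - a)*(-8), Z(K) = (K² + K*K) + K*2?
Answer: I*√3335010/28 ≈ 65.221*I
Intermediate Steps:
Z(K) = 2*K + 2*K² (Z(K) = (K² + K²) + 2*K = 2*K² + 2*K = 2*K + 2*K²)
U(a) = 56 + 8*a
√(-4249 + U(Z(11))/((-16*28))) = √(-4249 + (56 + 8*(2*11*(1 + 11)))/((-16*28))) = √(-4249 + (56 + 8*(2*11*12))/(-448)) = √(-4249 + (56 + 8*264)*(-1/448)) = √(-4249 + (56 + 2112)*(-1/448)) = √(-4249 + 2168*(-1/448)) = √(-4249 - 271/56) = √(-238215/56) = I*√3335010/28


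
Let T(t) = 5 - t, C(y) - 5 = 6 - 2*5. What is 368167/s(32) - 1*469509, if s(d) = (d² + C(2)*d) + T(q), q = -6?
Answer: -500597936/1067 ≈ -4.6916e+5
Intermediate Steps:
C(y) = 1 (C(y) = 5 + (6 - 2*5) = 5 + (6 - 10) = 5 - 4 = 1)
s(d) = 11 + d + d² (s(d) = (d² + 1*d) + (5 - 1*(-6)) = (d² + d) + (5 + 6) = (d + d²) + 11 = 11 + d + d²)
368167/s(32) - 1*469509 = 368167/(11 + 32 + 32²) - 1*469509 = 368167/(11 + 32 + 1024) - 469509 = 368167/1067 - 469509 = -500597936/1067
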